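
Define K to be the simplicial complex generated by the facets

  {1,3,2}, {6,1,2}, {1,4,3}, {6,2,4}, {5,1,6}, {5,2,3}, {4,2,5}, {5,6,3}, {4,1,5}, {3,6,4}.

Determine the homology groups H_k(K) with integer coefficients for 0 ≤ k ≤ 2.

H_0 = Z,  H_1 = Z/2,  H_2 = 0.

Take the total order 1 < 2 < 3 < 4 < 5 < 6 on the vertex set. Then K (dimension 2) consists of the simplices:

  0-simplices (6): [1], [2], [3], [4], [5], [6]
  1-simplices (15): [1,2], [1,3], [1,4], [1,5], [1,6], [2,3], [2,4], [2,5], [2,6], [3,4], [3,5], [3,6], [4,5], [4,6], [5,6]
  2-simplices (10): [1,2,3], [1,2,6], [1,3,4], [1,4,5], [1,5,6], [2,3,5], [2,4,5], [2,4,6], [3,4,6], [3,5,6]

giving chain groups C_0 ≅ Z^6, C_1 ≅ Z^15, C_2 ≅ Z^10.

Boundary ∂_1: C_1 → C_0 maps an edge to its endpoints' difference, ∂[p,q] = q − p.
The 6×15 boundary matrix has rank 5 and Smith normal form diag(1,1,1,1,1).

Boundary ∂_2: C_2 → C_1 sends each 2-simplex [p,q,r] to [q,r] − [p,r] + [p,q]. For instance
  ∂[3,4,6] = [4,6] − [3,6] + [3,4],
  ∂[1,2,3] = [2,3] − [1,3] + [1,2].
The resulting 15×10 matrix has rank 10, and its Smith normal form has invariant factors (1,1,1,1,1,1,1,1,1,2).

Now H_k = ker ∂_k / im ∂_{k+1}, so:

  H_0: rank C_0 − rank ∂_1 = 6 − 5 = 1, and the invariant factors of ∂_1 are all 1, so H_0 = Z.
  H_1: rank ker ∂_1 − rank ∂_2 = (15 − 5) − 10 = 0, and ∂_2 has invariant factor 2 > 1, so H_1 = Z/2.
  H_2: rank ker ∂_2 − rank ∂_3 = (10 − 10) − 0 = 0, and there is no ∂_3, so H_2 = 0.

(K is a triangulation of the real projective plane RP^2.)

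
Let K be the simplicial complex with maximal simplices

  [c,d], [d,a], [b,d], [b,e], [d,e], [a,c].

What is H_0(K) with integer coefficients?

H_0 ≅ Z.

Order the vertices as a < b < c < d < e. Listing each simplex with vertices in this order, K has dimension 1 with simplices:

  0-simplices (5): a, b, c, d, e
  1-simplices (6): ac, ad, bd, be, cd, de

so the chain groups are C_0 ≅ Z^5, C_1 ≅ Z^6.

∂_1: C_1 → C_0 is given by ∂[p,q] = [q] − [p]. For instance
  ∂be = e − b.
As a 5×6 matrix over Z this has rank 4, with invariant factors (1,1,1,1).

From H_k ≅ ker(∂_k) / im(∂_{k+1}) we obtain:

  H_0: rank C_0 − rank ∂_1 = 5 − 4 = 1, and the invariant factors of ∂_1 are all 1, so H_0 = Z.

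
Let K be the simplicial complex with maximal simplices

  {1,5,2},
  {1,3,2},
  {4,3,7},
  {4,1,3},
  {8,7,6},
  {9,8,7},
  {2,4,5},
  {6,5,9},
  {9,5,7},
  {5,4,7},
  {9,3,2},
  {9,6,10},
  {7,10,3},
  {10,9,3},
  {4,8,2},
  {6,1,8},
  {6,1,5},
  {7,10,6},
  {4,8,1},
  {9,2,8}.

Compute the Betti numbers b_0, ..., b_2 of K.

We work with the vertex ordering 1 < 2 < 3 < 4 < 5 < 6 < 7 < 8 < 9 < 10. The simplices of K, each written with vertices in increasing order, are:

  0-simplices (10): [1], [2], [3], [4], [5], [6], [7], [8], [9], [10]
  1-simplices (30): (30 of them)
  2-simplices (20): (20 of them)

so the chain groups are C_0 ≅ Z^10, C_1 ≅ Z^30, C_2 ≅ Z^20.

The boundary map ∂_1: C_1 → C_0 is given by ∂[p,q] = [q] − [p]. For instance
  ∂[4,7] = [7] − [4].
As a 10×30 matrix over Z this has rank 9, with invariant factors (1,1,1,1,1,1,1,1,1).

The boundary map ∂_2: C_2 → C_1 sends each 2-simplex [p,q,r] to [q,r] − [p,r] + [p,q]. For instance
  ∂[4,5,7] = [5,7] − [4,7] + [4,5],
  ∂[3,4,7] = [4,7] − [3,7] + [3,4].
The 30×20 boundary matrix has rank 20 and Smith normal form diag(1,1,1,1,1,1,1,1,1,1,1,1,1,1,1,1,1,1,1,2).

Now H_k = ker ∂_k / im ∂_{k+1}, so:

  H_0: rank C_0 − rank ∂_1 = 10 − 9 = 1, and the invariant factors of ∂_1 are all 1, so H_0 ≅ Z.
  H_1: rank ker ∂_1 − rank ∂_2 = (30 − 9) − 20 = 1, and ∂_2 has invariant factor 2 > 1, so H_1 ≅ Z × Z/2.
  H_2: rank ker ∂_2 − rank ∂_3 = (20 − 20) − 0 = 0, and there is no ∂_3, so H_2 ≅ 0.

As a check, the Euler characteristic is 10 − 30 + 20 = 0, which agrees with 1 − 1 + 0 = 0.

Hence the Betti numbers are b_0 = 1, b_1 = 1, b_2 = 0.

b_0 = 1, b_1 = 1, b_2 = 0.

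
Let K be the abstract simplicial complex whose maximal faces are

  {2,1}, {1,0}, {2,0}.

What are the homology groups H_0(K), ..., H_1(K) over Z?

H_0 = Z,  H_1 = Z.

K has 3 vertices, 3 edges.
rank ∂_0 = 0, rank ∂_1 = 2 ⇒ b_0 = 3 − 0 − 2 = 1; all invariant factors of ∂_1 are 1 so no torsion. So H_0 ≅ Z.
rank ∂_1 = 2, rank ∂_2 = 0 ⇒ b_1 = 3 − 2 − 0 = 1. So H_1 ≅ Z.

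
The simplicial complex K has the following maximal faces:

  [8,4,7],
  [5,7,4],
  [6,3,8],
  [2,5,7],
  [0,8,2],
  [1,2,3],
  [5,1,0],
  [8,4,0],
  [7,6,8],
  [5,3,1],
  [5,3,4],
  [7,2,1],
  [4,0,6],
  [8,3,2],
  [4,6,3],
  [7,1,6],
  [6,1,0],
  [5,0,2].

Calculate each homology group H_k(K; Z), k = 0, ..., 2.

H_0 = Z,  H_1 = Z ⊕ Z_2,  H_2 = 0.

We work with the vertex ordering 0 < 1 < 2 < 3 < 4 < 5 < 6 < 7 < 8. The simplices of K, each written with vertices in increasing order, are:

  0-simplices (9): [0], [1], [2], [3], [4], [5], [6], [7], [8]
  1-simplices (27): (27 of them)
  2-simplices (18): [0,1,5], [0,1,6], [0,2,5], [0,2,8], [0,4,6], [0,4,8], [1,2,3], [1,2,7], [1,3,5], [1,6,7], [2,3,8], [2,5,7], [3,4,5], [3,4,6], [3,6,8], [4,5,7], [4,7,8], [6,7,8]

so the chain groups are C_0 ≅ Z^9, C_1 ≅ Z^27, C_2 ≅ Z^18.

Boundary ∂_1: C_1 → C_0 maps an edge to its endpoints' difference, ∂[p,q] = q − p.
The resulting 9×27 matrix has rank 8, and its Smith normal form has invariant factors (1,1,1,1,1,1,1,1).

∂_2: C_2 → C_1 acts by ∂[p,q,r] = [q,r] − [p,r] + [p,q]. For instance
  ∂[1,2,3] = [2,3] − [1,3] + [1,2],
  ∂[0,1,6] = [1,6] − [0,6] + [0,1].
As a 27×18 matrix over Z this has rank 18, with invariant factors (1,1,1,1,1,1,1,1,1,1,1,1,1,1,1,1,1,2).

From H_k ≅ ker(∂_k) / im(∂_{k+1}) we obtain:

  H_0: rank C_0 − rank ∂_1 = 9 − 8 = 1, and the invariant factors of ∂_1 are all 1, so H_0 ≅ Z.
  H_1: rank ker ∂_1 − rank ∂_2 = (27 − 8) − 18 = 1, and ∂_2 has invariant factor 2 > 1, so H_1 ≅ Z ⊕ Z_2.
  H_2: rank ker ∂_2 − rank ∂_3 = (18 − 18) − 0 = 0, and there is no ∂_3, so H_2 ≅ 0.

As a check, the Euler characteristic is 9 − 27 + 18 = 0, which agrees with 1 − 1 + 0 = 0.
(K is a triangulation of the Klein bottle.)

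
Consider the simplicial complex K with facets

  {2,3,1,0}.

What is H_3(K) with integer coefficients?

H_3 = 0.

Order the vertices as 0 < 1 < 2 < 3. Listing each simplex with vertices in this order, K has dimension 3 with simplices:

  0-simplices (4): [0], [1], [2], [3]
  1-simplices (6): [0,1], [0,2], [0,3], [1,2], [1,3], [2,3]
  2-simplices (4): [0,1,2], [0,1,3], [0,2,3], [1,2,3]
  3-simplices (1): [0,1,2,3]

Hence C_0 ≅ Z^4, C_1 ≅ Z^6, C_2 ≅ Z^4, C_3 ≅ Z^1.

Boundary ∂_1: C_1 → C_0 sends each edge [p,q] (with p < q) to q − p. For instance
  ∂[1,2] = [2] − [1].
As a 4×6 matrix over Z this has rank 3, with invariant factors (1,1,1).

The boundary map ∂_2: C_2 → C_1 maps a triangle to the signed sum of its edges. For instance
  ∂[0,2,3] = [2,3] − [0,3] + [0,2],
  ∂[1,2,3] = [2,3] − [1,3] + [1,2].
This gives a 6×4 integer matrix of rank 3; reducing to Smith normal form yields diagonal entries (1,1,1).

The boundary map ∂_3: C_3 → C_2 sends each 3-simplex σ to the alternating sum Σ_i (−1)^i (σ with its i-th vertex removed). For instance
  ∂[0,1,2,3] = [1,2,3] − [0,2,3] + [0,1,3] − [0,1,2].
The resulting 4×1 matrix has rank 1, and its Smith normal form has invariant factors (1).

Computing H_k = (kernel of ∂_k) / (image of ∂_{k+1}):

  H_3: rank ker ∂_3 − rank ∂_4 = (1 − 1) − 0 = 0, and there is no ∂_4, so H_3 ≅ 0.

(K is a triangulation of the 3-simplex.)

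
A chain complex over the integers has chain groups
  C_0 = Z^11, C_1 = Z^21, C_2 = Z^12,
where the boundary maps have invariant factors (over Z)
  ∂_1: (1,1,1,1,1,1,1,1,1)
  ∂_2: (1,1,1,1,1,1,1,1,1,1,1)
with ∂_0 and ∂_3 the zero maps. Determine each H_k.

H_0 = Z^2,  H_1 = Z,  H_2 = Z.

H_0: b_0 = 11 − 0 − 9 = 2; torsion from ∂_1 factors > 1: none. So H_0 = Z^2.
H_1: b_1 = 21 − 9 − 11 = 1; torsion from ∂_2 factors > 1: none. So H_1 = Z.
H_2: b_2 = 12 − 11 − 0 = 1; torsion from ∂_3 factors > 1: none. So H_2 = Z.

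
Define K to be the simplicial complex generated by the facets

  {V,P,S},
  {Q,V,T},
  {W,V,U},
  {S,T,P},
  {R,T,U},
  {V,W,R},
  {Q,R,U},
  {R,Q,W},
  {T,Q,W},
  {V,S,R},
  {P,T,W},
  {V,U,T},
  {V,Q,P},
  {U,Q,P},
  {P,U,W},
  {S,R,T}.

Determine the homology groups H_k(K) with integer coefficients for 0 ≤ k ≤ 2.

Order the vertices as P < Q < R < S < T < U < V < W. Listing each simplex with vertices in this order, K has dimension 2 with simplices:

  0-simplices (8): P, Q, R, S, T, U, V, W
  1-simplices (24): PQ, PS, PT, PU, PV, PW, QR, QT, QU, QV, QW, RS, RT, RU, RV, RW, ST, SV, TU, TV, TW, UV, UW, VW
  2-simplices (16): PQU, PQV, PST, PSV, PTW, PUW, QRU, QRW, QTV, QTW, RST, RSV, RTU, RVW, TUV, UVW

so the chain groups are C_0 ≅ Z^8, C_1 ≅ Z^24, C_2 ≅ Z^16.

Boundary ∂_1: C_1 → C_0 sends each edge [p,q] (with p < q) to q − p. For instance
  ∂VW = W − V.
This gives a 8×24 integer matrix of rank 7; reducing to Smith normal form yields diagonal entries (1,1,1,1,1,1,1).

∂_2: C_2 → C_1 maps a triangle to the signed sum of its edges. For instance
  ∂QRW = RW − QW + QR,
  ∂PSV = SV − PV + PS.
The resulting 24×16 matrix has rank 15, and its Smith normal form has invariant factors (1,1,1,1,1,1,1,1,1,1,1,1,1,1,1).

Reading off H_k = ker ∂_k / im ∂_{k+1}:

  H_0: rank C_0 − rank ∂_1 = 8 − 7 = 1, and the invariant factors of ∂_1 are all 1, so H_0 ≅ Z.
  H_1: rank ker ∂_1 − rank ∂_2 = (24 − 7) − 15 = 2, and the invariant factors of ∂_2 are all 1, so H_1 ≅ Z^2.
  H_2: rank ker ∂_2 − rank ∂_3 = (16 − 15) − 0 = 1, and there is no ∂_3, so H_2 ≅ Z.

H_0 ≅ Z,  H_1 ≅ Z^2,  H_2 ≅ Z.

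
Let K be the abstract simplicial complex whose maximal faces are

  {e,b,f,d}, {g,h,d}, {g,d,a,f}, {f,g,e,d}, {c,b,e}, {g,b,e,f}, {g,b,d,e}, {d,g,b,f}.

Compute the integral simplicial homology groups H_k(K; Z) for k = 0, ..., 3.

Order the vertices as a < b < c < d < e < f < g < h. Listing each simplex with vertices in this order, K has dimension 3 with simplices:

  0-simplices (8): a, b, c, d, e, f, g, h
  1-simplices (17): ad, af, ag, bc, bd, be, bf, bg, ce, de, df, dg, dh, ef, eg, fg, gh
  2-simplices (15): adf, adg, afg, bce, bde, bdf, bdg, bef, beg, bfg, def, deg, dfg, dgh, efg
  3-simplices (6): adfg, bdef, bdeg, bdfg, befg, defg

so the chain groups are C_0 ≅ Z^8, C_1 ≅ Z^17, C_2 ≅ Z^15, C_3 ≅ Z^6.

∂_1: C_1 → C_0 is given by ∂[p,q] = [q] − [p]. For instance
  ∂fg = g − f.
The 8×17 boundary matrix has rank 7 and Smith normal form diag(1,1,1,1,1,1,1).

Boundary ∂_2: C_2 → C_1 sends each 2-simplex [p,q,r] to [q,r] − [p,r] + [p,q]. For instance
  ∂adg = dg − ag + ad,
  ∂bdg = dg − bg + bd.
As a 17×15 matrix over Z this has rank 10, with invariant factors (1,1,1,1,1,1,1,1,1,1).

The boundary map ∂_3: C_3 → C_2 sends each 3-simplex σ to the alternating sum Σ_i (−1)^i (σ with its i-th vertex removed). For instance
  ∂befg = efg − bfg + beg − bef,
  ∂bdeg = deg − beg + bdg − bde.
The resulting 15×6 matrix has rank 5, and its Smith normal form has invariant factors (1,1,1,1,1).

Computing H_k = (kernel of ∂_k) / (image of ∂_{k+1}):

  H_0: rank C_0 − rank ∂_1 = 8 − 7 = 1, and the invariant factors of ∂_1 are all 1, so H_0 ≅ Z.
  H_1: rank ker ∂_1 − rank ∂_2 = (17 − 7) − 10 = 0, and the invariant factors of ∂_2 are all 1, so H_1 ≅ 0.
  H_2: rank ker ∂_2 − rank ∂_3 = (15 − 10) − 5 = 0, and the invariant factors of ∂_3 are all 1, so H_2 ≅ 0.
  H_3: rank ker ∂_3 − rank ∂_4 = (6 − 5) − 0 = 1, and there is no ∂_4, so H_3 ≅ Z.

As a check, the Euler characteristic is 8 − 17 + 15 − 6 = 0, which agrees with 1 − 0 + 0 − 1 = 0.

H_0 ≅ Z,  H_1 = 0,  H_2 = 0,  H_3 ≅ Z.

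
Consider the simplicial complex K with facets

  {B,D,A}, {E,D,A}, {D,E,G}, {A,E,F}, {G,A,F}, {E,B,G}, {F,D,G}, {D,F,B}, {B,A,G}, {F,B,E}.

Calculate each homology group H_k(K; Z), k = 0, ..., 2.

Take the total order A < B < D < E < F < G on the vertex set. Then K (dimension 2) consists of the simplices:

  0-simplices (6): A, B, D, E, F, G
  1-simplices (15): AB, AD, AE, AF, AG, BD, BE, BF, BG, DE, DF, DG, EF, EG, FG
  2-simplices (10): ABD, ABG, ADE, AEF, AFG, BDF, BEF, BEG, DEG, DFG

giving chain groups C_0 ≅ Z^6, C_1 ≅ Z^15, C_2 ≅ Z^10.

∂_1: C_1 → C_0 maps an edge to its endpoints' difference, ∂[p,q] = q − p. For instance
  ∂DG = G − D.
As a 6×15 matrix over Z this has rank 5, with invariant factors (1,1,1,1,1).

∂_2: C_2 → C_1 maps a triangle to the signed sum of its edges. For instance
  ∂DEG = EG − DG + DE,
  ∂AEF = EF − AF + AE.
The resulting 15×10 matrix has rank 10, and its Smith normal form has invariant factors (1,1,1,1,1,1,1,1,1,2).

Now H_k = ker ∂_k / im ∂_{k+1}, so:

  H_0: rank C_0 − rank ∂_1 = 6 − 5 = 1, and the invariant factors of ∂_1 are all 1, so H_0 ≅ Z.
  H_1: rank ker ∂_1 − rank ∂_2 = (15 − 5) − 10 = 0, and ∂_2 has invariant factor 2 > 1, so H_1 ≅ Z/2.
  H_2: rank ker ∂_2 − rank ∂_3 = (10 − 10) − 0 = 0, and there is no ∂_3, so H_2 ≅ 0.

As a check, the Euler characteristic is 6 − 15 + 10 = 1, which agrees with 1 − 0 + 0 = 1.
(K is a triangulation of the real projective plane RP^2.)

H_0 = Z,  H_1 = Z/2,  H_2 = 0.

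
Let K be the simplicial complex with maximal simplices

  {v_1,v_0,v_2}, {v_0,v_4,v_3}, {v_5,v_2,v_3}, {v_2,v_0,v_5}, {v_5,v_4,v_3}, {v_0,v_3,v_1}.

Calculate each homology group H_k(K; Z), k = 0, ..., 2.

Take the total order v_0 < v_1 < v_2 < v_3 < v_4 < v_5 on the vertex set. Then K (dimension 2) consists of the simplices:

  0-simplices (6): [v_0], [v_1], [v_2], [v_3], [v_4], [v_5]
  1-simplices (12): [v_0,v_1], [v_0,v_2], [v_0,v_3], [v_0,v_4], [v_0,v_5], [v_1,v_2], [v_1,v_3], [v_2,v_3], [v_2,v_5], [v_3,v_4], [v_3,v_5], [v_4,v_5]
  2-simplices (6): [v_0,v_1,v_2], [v_0,v_1,v_3], [v_0,v_2,v_5], [v_0,v_3,v_4], [v_2,v_3,v_5], [v_3,v_4,v_5]

Hence C_0 ≅ Z^6, C_1 ≅ Z^12, C_2 ≅ Z^6.

∂_1: C_1 → C_0 sends each edge [p,q] (with p < q) to q − p. For instance
  ∂[v_2,v_5] = [v_5] − [v_2].
The resulting 6×12 matrix has rank 5, and its Smith normal form has invariant factors (1,1,1,1,1).

∂_2: C_2 → C_1 maps a triangle to the signed sum of its edges. For instance
  ∂[v_0,v_3,v_4] = [v_3,v_4] − [v_0,v_4] + [v_0,v_3],
  ∂[v_3,v_4,v_5] = [v_4,v_5] − [v_3,v_5] + [v_3,v_4].
The resulting 12×6 matrix has rank 6, and its Smith normal form has invariant factors (1,1,1,1,1,1).

From H_k ≅ ker(∂_k) / im(∂_{k+1}) we obtain:

  H_0: rank C_0 − rank ∂_1 = 6 − 5 = 1, and the invariant factors of ∂_1 are all 1, so H_0 ≅ Z.
  H_1: rank ker ∂_1 − rank ∂_2 = (12 − 5) − 6 = 1, and the invariant factors of ∂_2 are all 1, so H_1 ≅ Z.
  H_2: rank ker ∂_2 − rank ∂_3 = (6 − 6) − 0 = 0, and there is no ∂_3, so H_2 ≅ 0.

H_0 = Z,  H_1 = Z,  H_2 = 0.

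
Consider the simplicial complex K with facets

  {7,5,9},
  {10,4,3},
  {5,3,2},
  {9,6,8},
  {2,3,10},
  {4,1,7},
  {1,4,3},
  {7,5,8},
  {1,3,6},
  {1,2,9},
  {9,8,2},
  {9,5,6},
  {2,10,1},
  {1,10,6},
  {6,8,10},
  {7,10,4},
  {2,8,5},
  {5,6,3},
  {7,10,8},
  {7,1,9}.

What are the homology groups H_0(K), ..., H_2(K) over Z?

Order the vertices as 1 < 2 < 3 < 4 < 5 < 6 < 7 < 8 < 9 < 10. Listing each simplex with vertices in this order, K has dimension 2 with simplices:

  0-simplices (10): [1], [2], [3], [4], [5], [6], [7], [8], [9], [10]
  1-simplices (30): (30 of them)
  2-simplices (20): (20 of them)

so the chain groups are C_0 ≅ Z^10, C_1 ≅ Z^30, C_2 ≅ Z^20.

The boundary map ∂_1: C_1 → C_0 sends each edge [p,q] (with p < q) to q − p.
As a 10×30 matrix over Z this has rank 9, with invariant factors (1,1,1,1,1,1,1,1,1).

The boundary map ∂_2: C_2 → C_1 sends each 2-simplex [p,q,r] to [q,r] − [p,r] + [p,q]. For instance
  ∂[3,4,10] = [4,10] − [3,10] + [3,4],
  ∂[5,7,8] = [7,8] − [5,8] + [5,7].
As a 30×20 matrix over Z this has rank 20, with invariant factors (1,1,1,1,1,1,1,1,1,1,1,1,1,1,1,1,1,1,1,2).

Now H_k = ker ∂_k / im ∂_{k+1}, so:

  H_0: rank C_0 − rank ∂_1 = 10 − 9 = 1, and the invariant factors of ∂_1 are all 1, so H_0 ≅ Z.
  H_1: rank ker ∂_1 − rank ∂_2 = (30 − 9) − 20 = 1, and ∂_2 has invariant factor 2 > 1, so H_1 ≅ Z ⊕ Z/2Z.
  H_2: rank ker ∂_2 − rank ∂_3 = (20 − 20) − 0 = 0, and there is no ∂_3, so H_2 ≅ 0.

As a check, the Euler characteristic is 10 − 30 + 20 = 0, which agrees with 1 − 1 + 0 = 0.

H_0 = Z,  H_1 = Z ⊕ Z/2Z,  H_2 = 0.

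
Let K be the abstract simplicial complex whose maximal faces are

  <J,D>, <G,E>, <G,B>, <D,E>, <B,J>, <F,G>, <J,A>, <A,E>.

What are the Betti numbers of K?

We work with the vertex ordering A < B < D < E < F < G < J. The simplices of K, each written with vertices in increasing order, are:

  0-simplices (7): A, B, D, E, F, G, J
  1-simplices (8): AE, AJ, BG, BJ, DE, DJ, EG, FG

so the chain groups are C_0 ≅ Z^7, C_1 ≅ Z^8.

The boundary map ∂_1: C_1 → C_0 maps an edge to its endpoints' difference, ∂[p,q] = q − p. For instance
  ∂EG = G − E.
This gives a 7×8 integer matrix of rank 6; reducing to Smith normal form yields diagonal entries (1,1,1,1,1,1).

Now H_k = ker ∂_k / im ∂_{k+1}, so:

  H_0: rank C_0 − rank ∂_1 = 7 − 6 = 1, and the invariant factors of ∂_1 are all 1, so H_0 = Z.
  H_1: rank ker ∂_1 − rank ∂_2 = (8 − 6) − 0 = 2, and there is no ∂_2, so H_1 = Z^2.

Hence the Betti numbers are b_0 = 1, b_1 = 2.

b_0 = 1, b_1 = 2.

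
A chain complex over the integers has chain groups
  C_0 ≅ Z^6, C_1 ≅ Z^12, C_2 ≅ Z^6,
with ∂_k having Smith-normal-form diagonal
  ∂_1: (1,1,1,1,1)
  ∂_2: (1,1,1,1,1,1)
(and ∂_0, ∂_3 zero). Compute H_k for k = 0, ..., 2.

H_0: b_0 = 6 − 0 − 5 = 1; torsion from ∂_1 factors > 1: none. So H_0 = Z.
H_1: b_1 = 12 − 5 − 6 = 1; torsion from ∂_2 factors > 1: none. So H_1 = Z.
H_2: b_2 = 6 − 6 − 0 = 0; torsion from ∂_3 factors > 1: none. So H_2 = 0.

H_0 = Z,  H_1 = Z,  H_2 = 0.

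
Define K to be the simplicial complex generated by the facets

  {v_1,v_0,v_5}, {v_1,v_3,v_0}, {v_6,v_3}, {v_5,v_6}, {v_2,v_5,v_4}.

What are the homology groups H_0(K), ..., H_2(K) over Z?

H_0 ≅ Z,  H_1 ≅ Z,  H_2 = 0.

We work with the vertex ordering v_0 < v_1 < v_2 < v_3 < v_4 < v_5 < v_6. The simplices of K, each written with vertices in increasing order, are:

  0-simplices (7): [v_0], [v_1], [v_2], [v_3], [v_4], [v_5], [v_6]
  1-simplices (10): [v_0,v_1], [v_0,v_3], [v_0,v_5], [v_1,v_3], [v_1,v_5], [v_2,v_4], [v_2,v_5], [v_3,v_6], [v_4,v_5], [v_5,v_6]
  2-simplices (3): [v_0,v_1,v_3], [v_0,v_1,v_5], [v_2,v_4,v_5]

giving chain groups C_0 ≅ Z^7, C_1 ≅ Z^10, C_2 ≅ Z^3.

The boundary map ∂_1: C_1 → C_0 is given by ∂[p,q] = [q] − [p].
This gives a 7×10 integer matrix of rank 6; reducing to Smith normal form yields diagonal entries (1,1,1,1,1,1).

Boundary ∂_2: C_2 → C_1 acts by ∂[p,q,r] = [q,r] − [p,r] + [p,q]. For instance
  ∂[v_0,v_1,v_3] = [v_1,v_3] − [v_0,v_3] + [v_0,v_1],
  ∂[v_2,v_4,v_5] = [v_4,v_5] − [v_2,v_5] + [v_2,v_4].
As a 10×3 matrix over Z this has rank 3, with invariant factors (1,1,1).

Now H_k = ker ∂_k / im ∂_{k+1}, so:

  H_0: rank C_0 − rank ∂_1 = 7 − 6 = 1, and the invariant factors of ∂_1 are all 1, so H_0 = Z.
  H_1: rank ker ∂_1 − rank ∂_2 = (10 − 6) − 3 = 1, and the invariant factors of ∂_2 are all 1, so H_1 = Z.
  H_2: rank ker ∂_2 − rank ∂_3 = (3 − 3) − 0 = 0, and there is no ∂_3, so H_2 = 0.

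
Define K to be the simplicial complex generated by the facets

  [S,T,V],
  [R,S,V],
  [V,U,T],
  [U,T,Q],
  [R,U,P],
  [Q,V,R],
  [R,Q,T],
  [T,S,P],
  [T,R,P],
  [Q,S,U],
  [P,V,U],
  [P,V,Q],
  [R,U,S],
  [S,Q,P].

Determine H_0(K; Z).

H_0 ≅ Z.

K has 7 vertices, 21 edges, 14 triangles.
rank ∂_0 = 0, rank ∂_1 = 6 ⇒ b_0 = 7 − 0 − 6 = 1; all invariant factors of ∂_1 are 1 so no torsion. So H_0 = Z.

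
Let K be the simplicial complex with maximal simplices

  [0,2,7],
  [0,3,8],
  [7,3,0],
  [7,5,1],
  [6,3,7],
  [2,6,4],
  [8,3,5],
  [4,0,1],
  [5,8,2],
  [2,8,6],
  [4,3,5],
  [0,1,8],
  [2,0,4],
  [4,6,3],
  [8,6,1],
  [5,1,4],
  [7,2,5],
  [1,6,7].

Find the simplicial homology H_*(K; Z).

H_0 ≅ Z,  H_1 ≅ Z^2,  H_2 ≅ Z.

Order the vertices as 0 < 1 < 2 < 3 < 4 < 5 < 6 < 7 < 8. Listing each simplex with vertices in this order, K has dimension 2 with simplices:

  0-simplices (9): [0], [1], [2], [3], [4], [5], [6], [7], [8]
  1-simplices (27): (27 of them)
  2-simplices (18): [0,1,4], [0,1,8], [0,2,4], [0,2,7], [0,3,7], [0,3,8], [1,4,5], [1,5,7], [1,6,7], [1,6,8], [2,4,6], [2,5,7], [2,5,8], [2,6,8], [3,4,5], [3,4,6], [3,5,8], [3,6,7]

so the chain groups are C_0 ≅ Z^9, C_1 ≅ Z^27, C_2 ≅ Z^18.

The boundary map ∂_1: C_1 → C_0 sends each edge [p,q] (with p < q) to q − p. For instance
  ∂[2,6] = [6] − [2].
This gives a 9×27 integer matrix of rank 8; reducing to Smith normal form yields diagonal entries (1,1,1,1,1,1,1,1).

∂_2: C_2 → C_1 acts by ∂[p,q,r] = [q,r] − [p,r] + [p,q]. For instance
  ∂[2,5,7] = [5,7] − [2,7] + [2,5],
  ∂[2,5,8] = [5,8] − [2,8] + [2,5].
This gives a 27×18 integer matrix of rank 17; reducing to Smith normal form yields diagonal entries (1,1,1,1,1,1,1,1,1,1,1,1,1,1,1,1,1).

Computing H_k = (kernel of ∂_k) / (image of ∂_{k+1}):

  H_0: rank C_0 − rank ∂_1 = 9 − 8 = 1, and the invariant factors of ∂_1 are all 1, so H_0 ≅ Z.
  H_1: rank ker ∂_1 − rank ∂_2 = (27 − 8) − 17 = 2, and the invariant factors of ∂_2 are all 1, so H_1 ≅ Z^2.
  H_2: rank ker ∂_2 − rank ∂_3 = (18 − 17) − 0 = 1, and there is no ∂_3, so H_2 ≅ Z.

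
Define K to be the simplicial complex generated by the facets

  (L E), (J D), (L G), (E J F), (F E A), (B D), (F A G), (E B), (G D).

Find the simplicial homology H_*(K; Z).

H_0 ≅ Z,  H_1 ≅ Z^3,  H_2 = 0.

We work with the vertex ordering A < B < D < E < F < G < J < L. The simplices of K, each written with vertices in increasing order, are:

  0-simplices (8): A, B, D, E, F, G, J, L
  1-simplices (13): AE, AF, AG, BD, BE, DG, DJ, EF, EJ, EL, FG, FJ, GL
  2-simplices (3): AEF, AFG, EFJ

so the chain groups are C_0 ≅ Z^8, C_1 ≅ Z^13, C_2 ≅ Z^3.

The boundary map ∂_1: C_1 → C_0 sends each edge [p,q] (with p < q) to q − p. For instance
  ∂AF = F − A.
As a 8×13 matrix over Z this has rank 7, with invariant factors (1,1,1,1,1,1,1).

Boundary ∂_2: C_2 → C_1 maps a triangle to the signed sum of its edges. For instance
  ∂AEF = EF − AF + AE,
  ∂EFJ = FJ − EJ + EF.
As a 13×3 matrix over Z this has rank 3, with invariant factors (1,1,1).

Computing H_k = (kernel of ∂_k) / (image of ∂_{k+1}):

  H_0: rank C_0 − rank ∂_1 = 8 − 7 = 1, and the invariant factors of ∂_1 are all 1, so H_0 = Z.
  H_1: rank ker ∂_1 − rank ∂_2 = (13 − 7) − 3 = 3, and the invariant factors of ∂_2 are all 1, so H_1 = Z^3.
  H_2: rank ker ∂_2 − rank ∂_3 = (3 − 3) − 0 = 0, and there is no ∂_3, so H_2 = 0.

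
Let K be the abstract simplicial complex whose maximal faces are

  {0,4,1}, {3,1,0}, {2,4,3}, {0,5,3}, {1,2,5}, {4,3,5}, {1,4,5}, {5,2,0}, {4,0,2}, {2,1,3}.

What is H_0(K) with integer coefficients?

K has 6 vertices, 15 edges, 10 triangles.
rank ∂_0 = 0, rank ∂_1 = 5 ⇒ b_0 = 6 − 0 − 5 = 1; all invariant factors of ∂_1 are 1 so no torsion. So H_0 = Z.

H_0 ≅ Z.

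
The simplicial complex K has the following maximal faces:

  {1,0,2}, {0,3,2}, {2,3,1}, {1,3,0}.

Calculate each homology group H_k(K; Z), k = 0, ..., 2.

Take the total order 0 < 1 < 2 < 3 on the vertex set. Then K (dimension 2) consists of the simplices:

  0-simplices (4): [0], [1], [2], [3]
  1-simplices (6): [0,1], [0,2], [0,3], [1,2], [1,3], [2,3]
  2-simplices (4): [0,1,2], [0,1,3], [0,2,3], [1,2,3]

so the chain groups are C_0 ≅ Z^4, C_1 ≅ Z^6, C_2 ≅ Z^4.

∂_1: C_1 → C_0 is given by ∂[p,q] = [q] − [p].
The 4×6 boundary matrix has rank 3 and Smith normal form diag(1,1,1).

Boundary ∂_2: C_2 → C_1 maps a triangle to the signed sum of its edges. For instance
  ∂[0,1,3] = [1,3] − [0,3] + [0,1],
  ∂[0,2,3] = [2,3] − [0,3] + [0,2].
The resulting 6×4 matrix has rank 3, and its Smith normal form has invariant factors (1,1,1).

Now H_k = ker ∂_k / im ∂_{k+1}, so:

  H_0: rank C_0 − rank ∂_1 = 4 − 3 = 1, and the invariant factors of ∂_1 are all 1, so H_0 = Z.
  H_1: rank ker ∂_1 − rank ∂_2 = (6 − 3) − 3 = 0, and the invariant factors of ∂_2 are all 1, so H_1 = 0.
  H_2: rank ker ∂_2 − rank ∂_3 = (4 − 3) − 0 = 1, and there is no ∂_3, so H_2 = Z.

H_0 ≅ Z,  H_1 = 0,  H_2 ≅ Z.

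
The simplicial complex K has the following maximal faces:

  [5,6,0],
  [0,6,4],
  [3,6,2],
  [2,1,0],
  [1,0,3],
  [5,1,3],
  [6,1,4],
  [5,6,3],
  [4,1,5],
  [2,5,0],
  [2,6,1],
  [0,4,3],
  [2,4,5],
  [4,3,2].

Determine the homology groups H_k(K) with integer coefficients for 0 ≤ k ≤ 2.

We work with the vertex ordering 0 < 1 < 2 < 3 < 4 < 5 < 6. The simplices of K, each written with vertices in increasing order, are:

  0-simplices (7): [0], [1], [2], [3], [4], [5], [6]
  1-simplices (21): [0,1], [0,2], [0,3], [0,4], [0,5], [0,6], [1,2], [1,3], [1,4], [1,5], [1,6], [2,3], [2,4], [2,5], [2,6], [3,4], [3,5], [3,6], [4,5], [4,6], [5,6]
  2-simplices (14): [0,1,2], [0,1,3], [0,2,5], [0,3,4], [0,4,6], [0,5,6], [1,2,6], [1,3,5], [1,4,5], [1,4,6], [2,3,4], [2,3,6], [2,4,5], [3,5,6]

so the chain groups are C_0 ≅ Z^7, C_1 ≅ Z^21, C_2 ≅ Z^14.

∂_1: C_1 → C_0 maps an edge to its endpoints' difference, ∂[p,q] = q − p.
The 7×21 boundary matrix has rank 6 and Smith normal form diag(1,1,1,1,1,1).

The boundary map ∂_2: C_2 → C_1 sends each 2-simplex [p,q,r] to [q,r] − [p,r] + [p,q]. For instance
  ∂[1,4,6] = [4,6] − [1,6] + [1,4],
  ∂[0,1,2] = [1,2] − [0,2] + [0,1].
As a 21×14 matrix over Z this has rank 13, with invariant factors (1,1,1,1,1,1,1,1,1,1,1,1,1).

From H_k ≅ ker(∂_k) / im(∂_{k+1}) we obtain:

  H_0: rank C_0 − rank ∂_1 = 7 − 6 = 1, and the invariant factors of ∂_1 are all 1, so H_0 = Z.
  H_1: rank ker ∂_1 − rank ∂_2 = (21 − 6) − 13 = 2, and the invariant factors of ∂_2 are all 1, so H_1 = Z^2.
  H_2: rank ker ∂_2 − rank ∂_3 = (14 − 13) − 0 = 1, and there is no ∂_3, so H_2 = Z.

H_0 = Z,  H_1 = Z^2,  H_2 = Z.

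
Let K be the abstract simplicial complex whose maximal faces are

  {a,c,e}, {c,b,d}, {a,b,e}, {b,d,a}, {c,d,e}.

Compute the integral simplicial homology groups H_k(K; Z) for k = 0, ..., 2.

H_0 = Z,  H_1 = Z,  H_2 = 0.

K has 5 vertices, 10 edges, 5 triangles.
rank ∂_0 = 0, rank ∂_1 = 4 ⇒ b_0 = 5 − 0 − 4 = 1; all invariant factors of ∂_1 are 1 so no torsion. So H_0 = Z.
rank ∂_1 = 4, rank ∂_2 = 5 ⇒ b_1 = 10 − 4 − 5 = 1; all invariant factors of ∂_2 are 1 so no torsion. So H_1 = Z.
rank ∂_2 = 5, rank ∂_3 = 0 ⇒ b_2 = 5 − 5 − 0 = 0. So H_2 = 0.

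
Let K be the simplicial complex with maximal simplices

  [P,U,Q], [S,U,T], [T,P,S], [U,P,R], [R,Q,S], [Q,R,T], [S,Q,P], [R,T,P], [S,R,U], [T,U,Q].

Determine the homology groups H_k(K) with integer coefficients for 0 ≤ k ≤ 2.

H_0 ≅ Z,  H_1 ≅ Z/2Z,  H_2 = 0.

Order the vertices as P < Q < R < S < T < U. Listing each simplex with vertices in this order, K has dimension 2 with simplices:

  0-simplices (6): P, Q, R, S, T, U
  1-simplices (15): PQ, PR, PS, PT, PU, QR, QS, QT, QU, RS, RT, RU, ST, SU, TU
  2-simplices (10): PQS, PQU, PRT, PRU, PST, QRS, QRT, QTU, RSU, STU

Hence C_0 ≅ Z^6, C_1 ≅ Z^15, C_2 ≅ Z^10.

The boundary map ∂_1: C_1 → C_0 sends each edge [p,q] (with p < q) to q − p. For instance
  ∂QR = R − Q.
The resulting 6×15 matrix has rank 5, and its Smith normal form has invariant factors (1,1,1,1,1).

∂_2: C_2 → C_1 acts by ∂[p,q,r] = [q,r] − [p,r] + [p,q]. For instance
  ∂QRS = RS − QS + QR,
  ∂PQU = QU − PU + PQ.
The 15×10 boundary matrix has rank 10 and Smith normal form diag(1,1,1,1,1,1,1,1,1,2).

From H_k ≅ ker(∂_k) / im(∂_{k+1}) we obtain:

  H_0: rank C_0 − rank ∂_1 = 6 − 5 = 1, and the invariant factors of ∂_1 are all 1, so H_0 ≅ Z.
  H_1: rank ker ∂_1 − rank ∂_2 = (15 − 5) − 10 = 0, and ∂_2 has invariant factor 2 > 1, so H_1 ≅ Z/2Z.
  H_2: rank ker ∂_2 − rank ∂_3 = (10 − 10) − 0 = 0, and there is no ∂_3, so H_2 ≅ 0.

As a check, the Euler characteristic is 6 − 15 + 10 = 1, which agrees with 1 − 0 + 0 = 1.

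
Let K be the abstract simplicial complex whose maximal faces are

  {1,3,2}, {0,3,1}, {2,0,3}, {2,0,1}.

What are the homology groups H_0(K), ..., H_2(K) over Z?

H_0 = Z,  H_1 = 0,  H_2 = Z.

K has 4 vertices, 6 edges, 4 triangles.
rank ∂_0 = 0, rank ∂_1 = 3 ⇒ b_0 = 4 − 0 − 3 = 1; all invariant factors of ∂_1 are 1 so no torsion. So H_0 ≅ Z.
rank ∂_1 = 3, rank ∂_2 = 3 ⇒ b_1 = 6 − 3 − 3 = 0; all invariant factors of ∂_2 are 1 so no torsion. So H_1 ≅ 0.
rank ∂_2 = 3, rank ∂_3 = 0 ⇒ b_2 = 4 − 3 − 0 = 1. So H_2 ≅ Z.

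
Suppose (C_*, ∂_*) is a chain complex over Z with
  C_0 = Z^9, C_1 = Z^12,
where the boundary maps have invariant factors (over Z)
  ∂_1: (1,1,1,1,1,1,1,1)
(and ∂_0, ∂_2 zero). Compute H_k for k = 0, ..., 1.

H_0 = Z,  H_1 = Z^4.

H_0: b_0 = 9 − 0 − 8 = 1; torsion from ∂_1 factors > 1: none. So H_0 = Z.
H_1: b_1 = 12 − 8 − 0 = 4; torsion from ∂_2 factors > 1: none. So H_1 = Z^4.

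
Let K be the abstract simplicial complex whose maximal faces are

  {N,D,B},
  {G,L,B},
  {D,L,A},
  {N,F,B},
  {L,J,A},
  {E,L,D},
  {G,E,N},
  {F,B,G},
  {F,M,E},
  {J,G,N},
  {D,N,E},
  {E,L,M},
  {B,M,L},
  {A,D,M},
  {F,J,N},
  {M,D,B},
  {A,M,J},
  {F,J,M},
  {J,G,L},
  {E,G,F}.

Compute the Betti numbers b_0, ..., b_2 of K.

b_0 = 1, b_1 = 1, b_2 = 0.

Fix the vertex order A < B < D < E < F < G < J < L < M < N and write every simplex with vertices in increasing order. Then dim K = 2 and the simplices of K are:

  0-simplices (10): A, B, D, E, F, G, J, L, M, N
  1-simplices (30): AD, AJ, AL, AM, BD, BF, BG, BL, BM, BN, DE, DL, DM, DN, EF, EG, EL, EM, EN, FG, FJ, FM, FN, GJ, GL, GN, JL, JM, JN, LM
  2-simplices (20): ADL, ADM, AJL, AJM, BDM, BDN, BFG, BFN, BGL, BLM, DEL, DEN, EFG, EFM, EGN, ELM, FJM, FJN, GJL, GJN

so the chain groups are C_0 ≅ Z^10, C_1 ≅ Z^30, C_2 ≅ Z^20.

Boundary ∂_1: C_1 → C_0 sends each edge [p,q] (with p < q) to q − p. For instance
  ∂BG = G − B.
As a 10×30 matrix over Z this has rank 9, with invariant factors (1,1,1,1,1,1,1,1,1).

∂_2: C_2 → C_1 sends each 2-simplex [p,q,r] to [q,r] − [p,r] + [p,q]. For instance
  ∂BDM = DM − BM + BD,
  ∂EGN = GN − EN + EG.
As a 30×20 matrix over Z this has rank 20, with invariant factors (1,1,1,1,1,1,1,1,1,1,1,1,1,1,1,1,1,1,1,2).

Now H_k = ker ∂_k / im ∂_{k+1}, so:

  H_0: rank C_0 − rank ∂_1 = 10 − 9 = 1, and the invariant factors of ∂_1 are all 1, so H_0 = Z.
  H_1: rank ker ∂_1 − rank ∂_2 = (30 − 9) − 20 = 1, and ∂_2 has invariant factor 2 > 1, so H_1 = Z ⊕ Z/2.
  H_2: rank ker ∂_2 − rank ∂_3 = (20 − 20) − 0 = 0, and there is no ∂_3, so H_2 = 0.

As a check, the Euler characteristic is 10 − 30 + 20 = 0, which agrees with 1 − 1 + 0 = 0.
(K is a triangulation of the Klein bottle.)

Hence the Betti numbers are b_0 = 1, b_1 = 1, b_2 = 0.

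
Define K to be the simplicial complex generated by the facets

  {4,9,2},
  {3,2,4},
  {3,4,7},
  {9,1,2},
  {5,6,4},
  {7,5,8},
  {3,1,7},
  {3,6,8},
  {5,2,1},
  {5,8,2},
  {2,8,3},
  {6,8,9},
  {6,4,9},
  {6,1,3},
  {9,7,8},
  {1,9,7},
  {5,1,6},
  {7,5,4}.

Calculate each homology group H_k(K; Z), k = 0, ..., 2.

Take the total order 1 < 2 < 3 < 4 < 5 < 6 < 7 < 8 < 9 on the vertex set. Then K (dimension 2) consists of the simplices:

  0-simplices (9): [1], [2], [3], [4], [5], [6], [7], [8], [9]
  1-simplices (27): (27 of them)
  2-simplices (18): [1,2,5], [1,2,9], [1,3,6], [1,3,7], [1,5,6], [1,7,9], [2,3,4], [2,3,8], [2,4,9], [2,5,8], [3,4,7], [3,6,8], [4,5,6], [4,5,7], [4,6,9], [5,7,8], [6,8,9], [7,8,9]

Hence C_0 ≅ Z^9, C_1 ≅ Z^27, C_2 ≅ Z^18.

∂_1: C_1 → C_0 sends each edge [p,q] (with p < q) to q − p. For instance
  ∂[1,5] = [5] − [1].
The resulting 9×27 matrix has rank 8, and its Smith normal form has invariant factors (1,1,1,1,1,1,1,1).

The boundary map ∂_2: C_2 → C_1 maps a triangle to the signed sum of its edges. For instance
  ∂[7,8,9] = [8,9] − [7,9] + [7,8],
  ∂[2,3,8] = [3,8] − [2,8] + [2,3].
The 27×18 boundary matrix has rank 17 and Smith normal form diag(1,1,1,1,1,1,1,1,1,1,1,1,1,1,1,1,1).

Computing H_k = (kernel of ∂_k) / (image of ∂_{k+1}):

  H_0: rank C_0 − rank ∂_1 = 9 − 8 = 1, and the invariant factors of ∂_1 are all 1, so H_0 ≅ Z.
  H_1: rank ker ∂_1 − rank ∂_2 = (27 − 8) − 17 = 2, and the invariant factors of ∂_2 are all 1, so H_1 ≅ Z^2.
  H_2: rank ker ∂_2 − rank ∂_3 = (18 − 17) − 0 = 1, and there is no ∂_3, so H_2 ≅ Z.

As a check, the Euler characteristic is 9 − 27 + 18 = 0, which agrees with 1 − 2 + 1 = 0.

H_0 = Z,  H_1 = Z^2,  H_2 = Z.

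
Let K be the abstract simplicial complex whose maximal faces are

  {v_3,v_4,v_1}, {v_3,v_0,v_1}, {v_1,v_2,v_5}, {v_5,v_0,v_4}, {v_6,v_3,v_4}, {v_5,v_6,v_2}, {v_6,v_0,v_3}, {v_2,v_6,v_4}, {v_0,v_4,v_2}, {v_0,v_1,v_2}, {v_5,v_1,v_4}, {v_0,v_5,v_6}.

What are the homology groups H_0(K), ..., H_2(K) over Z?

We work with the vertex ordering v_0 < v_1 < v_2 < v_3 < v_4 < v_5 < v_6. The simplices of K, each written with vertices in increasing order, are:

  0-simplices (7): [v_0], [v_1], [v_2], [v_3], [v_4], [v_5], [v_6]
  1-simplices (18): (18 of them)
  2-simplices (12): (12 of them)

giving chain groups C_0 ≅ Z^7, C_1 ≅ Z^18, C_2 ≅ Z^12.

∂_1: C_1 → C_0 sends each edge [p,q] (with p < q) to q − p. For instance
  ∂[v_0,v_3] = [v_3] − [v_0].
This gives a 7×18 integer matrix of rank 6; reducing to Smith normal form yields diagonal entries (1,1,1,1,1,1).

∂_2: C_2 → C_1 sends each 2-simplex [p,q,r] to [q,r] − [p,r] + [p,q]. For instance
  ∂[v_3,v_4,v_6] = [v_4,v_6] − [v_3,v_6] + [v_3,v_4],
  ∂[v_2,v_4,v_6] = [v_4,v_6] − [v_2,v_6] + [v_2,v_4].
This gives a 18×12 integer matrix of rank 12; reducing to Smith normal form yields diagonal entries (1,1,1,1,1,1,1,1,1,1,1,2).

From H_k ≅ ker(∂_k) / im(∂_{k+1}) we obtain:

  H_0: rank C_0 − rank ∂_1 = 7 − 6 = 1, and the invariant factors of ∂_1 are all 1, so H_0 ≅ Z.
  H_1: rank ker ∂_1 − rank ∂_2 = (18 − 6) − 12 = 0, and ∂_2 has invariant factor 2 > 1, so H_1 ≅ Z/2.
  H_2: rank ker ∂_2 − rank ∂_3 = (12 − 12) − 0 = 0, and there is no ∂_3, so H_2 ≅ 0.

(K is a triangulation of the real projective plane RP^2.)

H_0 ≅ Z,  H_1 ≅ Z/2,  H_2 = 0.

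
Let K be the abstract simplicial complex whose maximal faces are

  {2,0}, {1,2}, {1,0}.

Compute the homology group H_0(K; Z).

We work with the vertex ordering 0 < 1 < 2. The simplices of K, each written with vertices in increasing order, are:

  0-simplices (3): [0], [1], [2]
  1-simplices (3): [0,1], [0,2], [1,2]

Hence C_0 ≅ Z^3, C_1 ≅ Z^3.

Boundary ∂_1: C_1 → C_0 maps an edge to its endpoints' difference, ∂[p,q] = q − p. For instance
  ∂[0,2] = [2] − [0].
The 3×3 boundary matrix has rank 2 and Smith normal form diag(1,1).

Now H_k = ker ∂_k / im ∂_{k+1}, so:

  H_0: rank C_0 − rank ∂_1 = 3 − 2 = 1, and the invariant factors of ∂_1 are all 1, so H_0 = Z.

(K is a triangulation of the circle S^1.)

H_0 = Z.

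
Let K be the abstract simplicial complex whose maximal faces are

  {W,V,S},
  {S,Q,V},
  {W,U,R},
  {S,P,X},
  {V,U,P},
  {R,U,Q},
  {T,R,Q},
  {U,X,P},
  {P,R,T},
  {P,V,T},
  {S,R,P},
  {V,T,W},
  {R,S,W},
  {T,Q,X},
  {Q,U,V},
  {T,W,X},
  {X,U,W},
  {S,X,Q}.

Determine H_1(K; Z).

Fix the vertex order P < Q < R < S < T < U < V < W < X and write every simplex with vertices in increasing order. Then dim K = 2 and the simplices of K are:

  0-simplices (9): P, Q, R, S, T, U, V, W, X
  1-simplices (27): PR, PS, PT, PU, PV, PX, QR, QS, QT, QU, QV, QX, RS, RT, RU, RW, SV, SW, SX, TV, TW, TX, UV, UW, UX, VW, WX
  2-simplices (18): PRS, PRT, PSX, PTV, PUV, PUX, QRT, QRU, QSV, QSX, QTX, QUV, RSW, RUW, SVW, TVW, TWX, UWX

so the chain groups are C_0 ≅ Z^9, C_1 ≅ Z^27, C_2 ≅ Z^18.

∂_1: C_1 → C_0 maps an edge to its endpoints' difference, ∂[p,q] = q − p. For instance
  ∂QX = X − Q.
This gives a 9×27 integer matrix of rank 8; reducing to Smith normal form yields diagonal entries (1,1,1,1,1,1,1,1).

∂_2: C_2 → C_1 sends each 2-simplex [p,q,r] to [q,r] − [p,r] + [p,q]. For instance
  ∂RSW = SW − RW + RS,
  ∂RUW = UW − RW + RU.
The resulting 27×18 matrix has rank 17, and its Smith normal form has invariant factors (1,1,1,1,1,1,1,1,1,1,1,1,1,1,1,1,1).

From H_k ≅ ker(∂_k) / im(∂_{k+1}) we obtain:

  H_1: rank ker ∂_1 − rank ∂_2 = (27 − 8) − 17 = 2, and the invariant factors of ∂_2 are all 1, so H_1 = Z^2.

H_1 = Z^2.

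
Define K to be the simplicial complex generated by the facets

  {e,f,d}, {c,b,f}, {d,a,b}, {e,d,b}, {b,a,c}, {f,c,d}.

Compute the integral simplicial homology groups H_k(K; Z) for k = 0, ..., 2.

H_0 ≅ Z,  H_1 ≅ Z,  H_2 = 0.

Order the vertices as a < b < c < d < e < f. Listing each simplex with vertices in this order, K has dimension 2 with simplices:

  0-simplices (6): a, b, c, d, e, f
  1-simplices (12): ab, ac, ad, bc, bd, be, bf, cd, cf, de, df, ef
  2-simplices (6): abc, abd, bcf, bde, cdf, def

Hence C_0 ≅ Z^6, C_1 ≅ Z^12, C_2 ≅ Z^6.

The boundary map ∂_1: C_1 → C_0 is given by ∂[p,q] = [q] − [p].
The 6×12 boundary matrix has rank 5 and Smith normal form diag(1,1,1,1,1).

Boundary ∂_2: C_2 → C_1 sends each 2-simplex [p,q,r] to [q,r] − [p,r] + [p,q]. For instance
  ∂bde = de − be + bd,
  ∂bcf = cf − bf + bc.
As a 12×6 matrix over Z this has rank 6, with invariant factors (1,1,1,1,1,1).

Computing H_k = (kernel of ∂_k) / (image of ∂_{k+1}):

  H_0: rank C_0 − rank ∂_1 = 6 − 5 = 1, and the invariant factors of ∂_1 are all 1, so H_0 ≅ Z.
  H_1: rank ker ∂_1 − rank ∂_2 = (12 − 5) − 6 = 1, and the invariant factors of ∂_2 are all 1, so H_1 ≅ Z.
  H_2: rank ker ∂_2 − rank ∂_3 = (6 − 6) − 0 = 0, and there is no ∂_3, so H_2 ≅ 0.

As a check, the Euler characteristic is 6 − 12 + 6 = 0, which agrees with 1 − 1 + 0 = 0.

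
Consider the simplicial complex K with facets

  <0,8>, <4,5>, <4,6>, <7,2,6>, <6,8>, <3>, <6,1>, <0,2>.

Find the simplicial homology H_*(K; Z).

Order the vertices as 0 < 1 < 2 < 3 < 4 < 5 < 6 < 7 < 8. Listing each simplex with vertices in this order, K has dimension 2 with simplices:

  0-simplices (9): [0], [1], [2], [3], [4], [5], [6], [7], [8]
  1-simplices (9): [0,2], [0,8], [1,6], [2,6], [2,7], [4,5], [4,6], [6,7], [6,8]
  2-simplices (1): [2,6,7]

so the chain groups are C_0 ≅ Z^9, C_1 ≅ Z^9, C_2 ≅ Z^1.

The boundary map ∂_1: C_1 → C_0 sends each edge [p,q] (with p < q) to q − p.
The resulting 9×9 matrix has rank 7, and its Smith normal form has invariant factors (1,1,1,1,1,1,1).

The boundary map ∂_2: C_2 → C_1 acts by ∂[p,q,r] = [q,r] − [p,r] + [p,q]. For instance
  ∂[2,6,7] = [6,7] − [2,7] + [2,6].
As a 9×1 matrix over Z this has rank 1, with invariant factors (1).

Now H_k = ker ∂_k / im ∂_{k+1}, so:

  H_0: rank C_0 − rank ∂_1 = 9 − 7 = 2, and the invariant factors of ∂_1 are all 1, so H_0 ≅ Z^2.
  H_1: rank ker ∂_1 − rank ∂_2 = (9 − 7) − 1 = 1, and the invariant factors of ∂_2 are all 1, so H_1 ≅ Z.
  H_2: rank ker ∂_2 − rank ∂_3 = (1 − 1) − 0 = 0, and there is no ∂_3, so H_2 ≅ 0.

As a check, the Euler characteristic is 9 − 9 + 1 = 1, which agrees with 2 − 1 + 0 = 1.

H_0 ≅ Z^2,  H_1 ≅ Z,  H_2 = 0.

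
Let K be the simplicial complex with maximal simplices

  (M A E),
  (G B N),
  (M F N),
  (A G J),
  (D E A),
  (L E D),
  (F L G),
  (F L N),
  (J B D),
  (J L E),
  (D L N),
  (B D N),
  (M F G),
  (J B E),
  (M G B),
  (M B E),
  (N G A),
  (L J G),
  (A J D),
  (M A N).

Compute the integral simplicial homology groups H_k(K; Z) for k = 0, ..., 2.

Take the total order A < B < D < E < F < G < J < L < M < N on the vertex set. Then K (dimension 2) consists of the simplices:

  0-simplices (10): A, B, D, E, F, G, J, L, M, N
  1-simplices (30): AD, AE, AG, AJ, AM, AN, BD, BE, BG, BJ, BM, BN, DE, DJ, DL, DN, EJ, EL, EM, FG, FL, FM, FN, GJ, GL, GM, GN, JL, LN, MN
  2-simplices (20): ADE, ADJ, AEM, AGJ, AGN, AMN, BDJ, BDN, BEJ, BEM, BGM, BGN, DEL, DLN, EJL, FGL, FGM, FLN, FMN, GJL

so the chain groups are C_0 ≅ Z^10, C_1 ≅ Z^30, C_2 ≅ Z^20.

∂_1: C_1 → C_0 maps an edge to its endpoints' difference, ∂[p,q] = q − p.
The 10×30 boundary matrix has rank 9 and Smith normal form diag(1,1,1,1,1,1,1,1,1).

∂_2: C_2 → C_1 maps a triangle to the signed sum of its edges. For instance
  ∂FLN = LN − FN + FL,
  ∂AGJ = GJ − AJ + AG.
As a 30×20 matrix over Z this has rank 20, with invariant factors (1,1,1,1,1,1,1,1,1,1,1,1,1,1,1,1,1,1,1,2).

Now H_k = ker ∂_k / im ∂_{k+1}, so:

  H_0: rank C_0 − rank ∂_1 = 10 − 9 = 1, and the invariant factors of ∂_1 are all 1, so H_0 ≅ Z.
  H_1: rank ker ∂_1 − rank ∂_2 = (30 − 9) − 20 = 1, and ∂_2 has invariant factor 2 > 1, so H_1 ≅ Z ⊕ Z/2.
  H_2: rank ker ∂_2 − rank ∂_3 = (20 − 20) − 0 = 0, and there is no ∂_3, so H_2 ≅ 0.

As a check, the Euler characteristic is 10 − 30 + 20 = 0, which agrees with 1 − 1 + 0 = 0.

H_0 = Z,  H_1 = Z ⊕ Z/2,  H_2 = 0.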